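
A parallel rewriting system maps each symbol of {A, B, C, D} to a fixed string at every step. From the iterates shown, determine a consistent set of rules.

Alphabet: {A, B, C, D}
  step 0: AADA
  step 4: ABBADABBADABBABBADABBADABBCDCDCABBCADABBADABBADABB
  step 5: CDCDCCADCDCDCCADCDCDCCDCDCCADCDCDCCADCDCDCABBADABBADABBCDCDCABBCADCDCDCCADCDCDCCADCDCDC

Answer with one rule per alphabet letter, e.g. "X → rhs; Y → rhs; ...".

A->C, B->DC, C->ABB, D->AD

  step 4 ⇒ step 5: ABBADABBADABBABBADABBADABBCDCDCABBCADABBADABBADABB ⇒ C·DC·DC·C·AD·C·DC·DC·C·AD·C·DC·DC·C·DC·DC·C·AD·C·DC·DC·C·AD·C·DC·DC·ABB·AD·ABB·AD·ABB·C·DC·DC·ABB·C·AD·C·DC·DC·C·AD·C·DC·DC·C·AD·C·DC·DC
    A ↦ C
    B ↦ DC
    C ↦ ABB
    D ↦ AD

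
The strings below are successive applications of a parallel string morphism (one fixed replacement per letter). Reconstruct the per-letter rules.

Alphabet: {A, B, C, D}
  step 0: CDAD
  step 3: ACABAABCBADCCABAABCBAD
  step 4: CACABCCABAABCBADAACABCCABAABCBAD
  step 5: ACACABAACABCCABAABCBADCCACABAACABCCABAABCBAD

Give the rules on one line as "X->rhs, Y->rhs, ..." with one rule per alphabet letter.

A->C, B->AB, C->A, D->BAD

  step 4 ⇒ step 5: CACABCCABAABCBADAACABCCABAABCBAD ⇒ A·C·A·C·AB·A·A·C·AB·C·C·AB·A·AB·C·BAD·C·C·A·C·AB·A·A·C·AB·C·C·AB·A·AB·C·BAD
    A ↦ C
    B ↦ AB
    C ↦ A
    D ↦ BAD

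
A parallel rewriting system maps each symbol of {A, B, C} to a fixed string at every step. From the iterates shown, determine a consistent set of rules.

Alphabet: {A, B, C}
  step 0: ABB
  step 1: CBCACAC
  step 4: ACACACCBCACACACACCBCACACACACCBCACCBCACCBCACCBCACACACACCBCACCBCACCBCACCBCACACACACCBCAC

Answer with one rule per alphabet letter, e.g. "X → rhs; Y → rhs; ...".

  step 0 ⇒ step 1: ABB ⇒ CBC·AC·AC
    A ↦ CBC
    B ↦ AC
    C ↦ AC  (constrained at step 1)

A->CBC, B->AC, C->AC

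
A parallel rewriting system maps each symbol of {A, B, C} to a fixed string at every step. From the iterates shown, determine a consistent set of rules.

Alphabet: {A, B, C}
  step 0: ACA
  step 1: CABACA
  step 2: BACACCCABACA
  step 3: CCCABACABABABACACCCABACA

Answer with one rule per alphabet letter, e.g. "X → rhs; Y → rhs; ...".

  step 2 ⇒ step 3: BACACCCABACA ⇒ CC·CA·BA·CA·BA·BA·BA·CA·CC·CA·BA·CA
    A ↦ CA
    B ↦ CC
    C ↦ BA

A->CA, B->CC, C->BA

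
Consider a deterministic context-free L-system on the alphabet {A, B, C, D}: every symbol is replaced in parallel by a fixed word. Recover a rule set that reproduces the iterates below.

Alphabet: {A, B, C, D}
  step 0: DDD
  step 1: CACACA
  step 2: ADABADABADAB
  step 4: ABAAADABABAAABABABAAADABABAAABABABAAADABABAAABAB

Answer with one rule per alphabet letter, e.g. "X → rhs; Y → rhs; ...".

  step 1 ⇒ step 2: CACACA ⇒ AD·AB·AD·AB·AD·AB
    A ↦ AB
    C ↦ AD
    B ↦ AA  (constrained at step 2)
  step 0 ⇒ step 1: DDD ⇒ CA·CA·CA
    D ↦ CA

A->AB, B->AA, C->AD, D->CA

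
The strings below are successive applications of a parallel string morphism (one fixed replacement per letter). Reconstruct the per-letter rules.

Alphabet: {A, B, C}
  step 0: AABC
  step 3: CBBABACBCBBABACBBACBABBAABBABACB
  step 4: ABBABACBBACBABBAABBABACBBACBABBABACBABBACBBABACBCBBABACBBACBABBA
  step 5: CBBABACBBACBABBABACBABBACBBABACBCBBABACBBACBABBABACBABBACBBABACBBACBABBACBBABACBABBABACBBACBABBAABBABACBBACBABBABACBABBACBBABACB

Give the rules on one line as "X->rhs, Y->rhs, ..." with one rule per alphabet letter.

A->CB, B->BA, C->AB

  step 4 ⇒ step 5: ABBABACBBACBABBAABBABACBBACBABBABACBABBACBBABACBCBBABACBBACBABBA ⇒ CB·BA·BA·CB·BA·CB·AB·BA·BA·CB·AB·BA·CB·BA·BA·CB·CB·BA·BA·CB·BA·CB·AB·BA·BA·CB·AB·BA·CB·BA·BA·CB·BA·CB·AB·BA·CB·BA·BA·CB·AB·BA·BA·CB·BA·CB·AB·BA·AB·BA·BA·CB·BA·CB·AB·BA·BA·CB·AB·BA·CB·BA·BA·CB
    A ↦ CB
    B ↦ BA
    C ↦ AB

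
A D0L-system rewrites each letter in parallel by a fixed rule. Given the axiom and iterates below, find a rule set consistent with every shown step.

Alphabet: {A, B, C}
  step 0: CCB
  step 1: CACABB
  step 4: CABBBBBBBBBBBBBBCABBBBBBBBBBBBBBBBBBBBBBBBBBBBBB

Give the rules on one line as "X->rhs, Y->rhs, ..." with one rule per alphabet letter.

A->BB, B->BB, C->CA

  step 0 ⇒ step 1: CCB ⇒ CA·CA·BB
    B ↦ BB
    C ↦ CA
    A ↦ BB  (constrained at step 1)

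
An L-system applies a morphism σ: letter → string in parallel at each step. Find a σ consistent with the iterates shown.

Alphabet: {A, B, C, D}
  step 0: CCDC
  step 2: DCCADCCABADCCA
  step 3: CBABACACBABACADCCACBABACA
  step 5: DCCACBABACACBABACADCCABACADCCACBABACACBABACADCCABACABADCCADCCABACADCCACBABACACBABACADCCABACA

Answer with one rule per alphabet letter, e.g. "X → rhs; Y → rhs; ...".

  step 2 ⇒ step 3: DCCADCCABADCCA ⇒ C·BA·BA·CA·C·BA·BA·CA·DC·CA·C·BA·BA·CA
    A ↦ CA
    B ↦ DC
    C ↦ BA
    D ↦ C

A->CA, B->DC, C->BA, D->C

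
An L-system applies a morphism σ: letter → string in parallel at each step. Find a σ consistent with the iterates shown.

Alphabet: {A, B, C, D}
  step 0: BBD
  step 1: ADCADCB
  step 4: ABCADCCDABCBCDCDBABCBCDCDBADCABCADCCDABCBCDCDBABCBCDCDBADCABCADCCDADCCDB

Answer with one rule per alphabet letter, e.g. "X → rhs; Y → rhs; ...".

A->ABC, B->ADC, C->CD, D->B

  step 0 ⇒ step 1: BBD ⇒ ADC·ADC·B
    B ↦ ADC
    D ↦ B
    A ↦ ABC  (constrained at step 1)
    C ↦ CD  (constrained at step 1)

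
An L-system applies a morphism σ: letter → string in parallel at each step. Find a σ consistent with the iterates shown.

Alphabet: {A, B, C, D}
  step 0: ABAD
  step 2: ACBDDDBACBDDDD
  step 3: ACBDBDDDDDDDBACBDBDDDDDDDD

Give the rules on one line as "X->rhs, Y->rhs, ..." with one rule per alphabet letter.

  step 2 ⇒ step 3: ACBDDDBACBDDDD ⇒ AC·B·DB·DD·DD·DD·DB·AC·B·DB·DD·DD·DD·DD
    A ↦ AC
    B ↦ DB
    C ↦ B
    D ↦ DD

A->AC, B->DB, C->B, D->DD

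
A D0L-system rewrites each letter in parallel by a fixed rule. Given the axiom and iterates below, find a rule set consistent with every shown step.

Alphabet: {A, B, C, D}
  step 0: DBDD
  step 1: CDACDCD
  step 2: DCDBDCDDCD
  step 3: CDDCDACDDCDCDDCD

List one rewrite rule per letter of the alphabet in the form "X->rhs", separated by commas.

A->B, B->A, C->D, D->CD

  step 2 ⇒ step 3: DCDBDCDDCD ⇒ CD·D·CD·A·CD·D·CD·CD·D·CD
    B ↦ A
    C ↦ D
    D ↦ CD
  step 1 ⇒ step 2: CDACDCD ⇒ D·CD·B·D·CD·D·CD
    A ↦ B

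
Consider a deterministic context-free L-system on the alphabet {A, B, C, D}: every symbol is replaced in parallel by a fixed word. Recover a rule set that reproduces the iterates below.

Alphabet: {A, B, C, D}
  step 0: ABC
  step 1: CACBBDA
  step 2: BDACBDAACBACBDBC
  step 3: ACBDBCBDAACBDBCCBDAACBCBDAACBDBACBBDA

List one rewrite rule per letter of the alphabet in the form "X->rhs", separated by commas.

A->C, B->ACB, C->BDA, D->DB

  step 2 ⇒ step 3: BDACBDAACBACBDBC ⇒ ACB·DB·C·BDA·ACB·DB·C·C·BDA·ACB·C·BDA·ACB·DB·ACB·BDA
    A ↦ C
    B ↦ ACB
    C ↦ BDA
    D ↦ DB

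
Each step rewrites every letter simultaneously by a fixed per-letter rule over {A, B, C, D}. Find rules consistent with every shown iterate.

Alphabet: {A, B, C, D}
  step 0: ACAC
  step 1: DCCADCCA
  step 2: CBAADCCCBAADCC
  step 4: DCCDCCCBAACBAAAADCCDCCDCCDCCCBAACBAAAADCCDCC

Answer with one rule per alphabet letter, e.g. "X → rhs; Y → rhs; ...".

A->DCC, B->A, C->A, D->CB

  step 1 ⇒ step 2: DCCADCCA ⇒ CB·A·A·DCC·CB·A·A·DCC
    A ↦ DCC
    C ↦ A
    D ↦ CB
    B ↦ A  (constrained at step 2)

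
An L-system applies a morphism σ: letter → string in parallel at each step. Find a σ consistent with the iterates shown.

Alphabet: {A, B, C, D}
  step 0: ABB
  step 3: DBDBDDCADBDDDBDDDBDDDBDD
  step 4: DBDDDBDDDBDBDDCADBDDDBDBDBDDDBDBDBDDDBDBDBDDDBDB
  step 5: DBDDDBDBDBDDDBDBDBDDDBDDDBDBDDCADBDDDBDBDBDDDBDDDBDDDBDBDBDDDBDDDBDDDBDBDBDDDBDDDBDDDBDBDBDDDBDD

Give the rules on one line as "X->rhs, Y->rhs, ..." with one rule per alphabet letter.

A->CA, B->DD, C->DD, D->DB

  step 4 ⇒ step 5: DBDDDBDDDBDBDDCADBDDDBDBDBDDDBDBDBDDDBDBDBDDDBDB ⇒ DB·DD·DB·DB·DB·DD·DB·DB·DB·DD·DB·DD·DB·DB·DD·CA·DB·DD·DB·DB·DB·DD·DB·DD·DB·DD·DB·DB·DB·DD·DB·DD·DB·DD·DB·DB·DB·DD·DB·DD·DB·DD·DB·DB·DB·DD·DB·DD
    A ↦ CA
    B ↦ DD
    C ↦ DD
    D ↦ DB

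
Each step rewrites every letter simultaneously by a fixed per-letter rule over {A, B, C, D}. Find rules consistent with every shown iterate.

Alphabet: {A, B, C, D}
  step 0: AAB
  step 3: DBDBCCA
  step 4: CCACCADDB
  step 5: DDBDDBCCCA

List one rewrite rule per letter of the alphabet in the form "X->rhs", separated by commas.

A->B, B->CA, C->D, D->C

  step 4 ⇒ step 5: CCACCADDB ⇒ D·D·B·D·D·B·C·C·CA
    A ↦ B
    B ↦ CA
    C ↦ D
    D ↦ C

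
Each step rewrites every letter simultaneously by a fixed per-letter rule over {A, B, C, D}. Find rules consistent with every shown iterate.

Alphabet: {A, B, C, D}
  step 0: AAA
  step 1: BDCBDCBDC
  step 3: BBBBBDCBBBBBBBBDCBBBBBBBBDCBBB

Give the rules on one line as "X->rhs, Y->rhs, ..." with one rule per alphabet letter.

  step 0 ⇒ step 1: AAA ⇒ BDC·BDC·BDC
    A ↦ BDC
    B ↦ BB  (constrained at step 1)
    C ↦ B  (constrained at step 1)
    D ↦ AC  (constrained at step 1)

A->BDC, B->BB, C->B, D->AC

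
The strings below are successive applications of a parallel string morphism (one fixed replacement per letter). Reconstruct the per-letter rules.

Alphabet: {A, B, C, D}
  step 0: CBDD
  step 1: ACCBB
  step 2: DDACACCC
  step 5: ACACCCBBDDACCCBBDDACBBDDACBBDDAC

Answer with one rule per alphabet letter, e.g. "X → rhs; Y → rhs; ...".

A->DD, B->C, C->AC, D->B

  step 1 ⇒ step 2: ACCBB ⇒ DD·AC·AC·C·C
    A ↦ DD
    B ↦ C
    C ↦ AC
  step 0 ⇒ step 1: CBDD ⇒ AC·C·B·B
    D ↦ B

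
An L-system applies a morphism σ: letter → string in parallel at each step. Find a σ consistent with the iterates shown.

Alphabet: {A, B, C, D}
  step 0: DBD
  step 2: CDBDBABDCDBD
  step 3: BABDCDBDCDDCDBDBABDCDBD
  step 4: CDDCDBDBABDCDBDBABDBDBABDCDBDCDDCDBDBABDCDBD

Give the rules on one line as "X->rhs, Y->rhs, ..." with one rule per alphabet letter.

A->D, B->CD, C->BA, D->BD

  step 3 ⇒ step 4: BABDCDBDCDDCDBDBABDCDBD ⇒ CD·D·CD·BD·BA·BD·CD·BD·BA·BD·BD·BA·BD·CD·BD·CD·D·CD·BD·BA·BD·CD·BD
    A ↦ D
    B ↦ CD
    C ↦ BA
    D ↦ BD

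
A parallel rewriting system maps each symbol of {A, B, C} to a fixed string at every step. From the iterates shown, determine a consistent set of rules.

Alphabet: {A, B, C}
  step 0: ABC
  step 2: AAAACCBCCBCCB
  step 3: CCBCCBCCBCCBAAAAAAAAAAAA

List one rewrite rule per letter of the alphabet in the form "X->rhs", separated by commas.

A->CCB, B->AA, C->A

  step 2 ⇒ step 3: AAAACCBCCBCCB ⇒ CCB·CCB·CCB·CCB·A·A·AA·A·A·AA·A·A·AA
    A ↦ CCB
    B ↦ AA
    C ↦ A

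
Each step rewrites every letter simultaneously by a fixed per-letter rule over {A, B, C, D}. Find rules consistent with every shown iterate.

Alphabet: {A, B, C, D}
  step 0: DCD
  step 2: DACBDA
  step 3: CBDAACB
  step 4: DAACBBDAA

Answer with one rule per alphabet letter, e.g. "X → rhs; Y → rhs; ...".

  step 3 ⇒ step 4: CBDAACB ⇒ DA·A·C·B·B·DA·A
    A ↦ B
    B ↦ A
    C ↦ DA
    D ↦ C

A->B, B->A, C->DA, D->C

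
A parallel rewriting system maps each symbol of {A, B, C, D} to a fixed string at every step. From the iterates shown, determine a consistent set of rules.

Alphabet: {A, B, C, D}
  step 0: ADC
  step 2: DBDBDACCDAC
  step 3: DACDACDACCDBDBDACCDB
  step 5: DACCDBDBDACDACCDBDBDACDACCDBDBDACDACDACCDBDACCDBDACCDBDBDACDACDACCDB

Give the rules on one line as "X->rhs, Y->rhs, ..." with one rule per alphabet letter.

  step 2 ⇒ step 3: DBDBDACCDAC ⇒ DA·C·DA·C·DA·CC·DB·DB·DA·CC·DB
    A ↦ CC
    B ↦ C
    C ↦ DB
    D ↦ DA

A->CC, B->C, C->DB, D->DA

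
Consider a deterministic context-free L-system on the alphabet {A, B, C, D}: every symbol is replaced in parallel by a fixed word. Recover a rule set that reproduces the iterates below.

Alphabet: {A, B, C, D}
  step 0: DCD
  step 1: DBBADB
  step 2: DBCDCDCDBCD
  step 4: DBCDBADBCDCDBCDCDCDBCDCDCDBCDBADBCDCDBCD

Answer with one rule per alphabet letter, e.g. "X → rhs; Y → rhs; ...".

  step 1 ⇒ step 2: DBBADB ⇒ DB·CD·CD·C·DB·CD
    A ↦ C
    B ↦ CD
    D ↦ DB
  step 0 ⇒ step 1: DCD ⇒ DB·BA·DB
    C ↦ BA

A->C, B->CD, C->BA, D->DB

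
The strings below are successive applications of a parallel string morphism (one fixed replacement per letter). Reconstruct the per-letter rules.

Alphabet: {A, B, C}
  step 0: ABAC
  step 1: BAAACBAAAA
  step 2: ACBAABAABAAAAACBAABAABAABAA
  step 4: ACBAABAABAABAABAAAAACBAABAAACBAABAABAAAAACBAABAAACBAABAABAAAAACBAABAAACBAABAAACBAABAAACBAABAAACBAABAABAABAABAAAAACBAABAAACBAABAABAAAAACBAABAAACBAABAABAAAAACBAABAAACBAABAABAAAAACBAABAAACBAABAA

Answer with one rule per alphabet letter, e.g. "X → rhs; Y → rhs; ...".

A->BAA, B->AC, C->AA

  step 1 ⇒ step 2: BAAACBAAAA ⇒ AC·BAA·BAA·BAA·AA·AC·BAA·BAA·BAA·BAA
    A ↦ BAA
    B ↦ AC
    C ↦ AA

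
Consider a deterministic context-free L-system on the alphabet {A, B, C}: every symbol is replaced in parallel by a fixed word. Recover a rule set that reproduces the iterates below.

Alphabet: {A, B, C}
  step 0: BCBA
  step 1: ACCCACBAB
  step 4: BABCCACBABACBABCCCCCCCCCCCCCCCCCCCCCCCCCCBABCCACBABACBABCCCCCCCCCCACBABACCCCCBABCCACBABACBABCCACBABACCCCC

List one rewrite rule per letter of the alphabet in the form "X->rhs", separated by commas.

  step 0 ⇒ step 1: BCBA ⇒ AC·CC·AC·BAB
    A ↦ BAB
    B ↦ AC
    C ↦ CC

A->BAB, B->AC, C->CC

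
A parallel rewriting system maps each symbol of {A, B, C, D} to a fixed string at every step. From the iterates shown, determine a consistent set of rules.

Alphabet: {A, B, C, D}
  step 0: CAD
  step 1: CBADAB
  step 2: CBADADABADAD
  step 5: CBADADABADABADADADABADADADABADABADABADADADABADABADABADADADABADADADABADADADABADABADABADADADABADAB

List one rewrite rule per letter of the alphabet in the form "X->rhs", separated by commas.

A->AD, B->AD, C->CB, D->AB

  step 1 ⇒ step 2: CBADAB ⇒ CB·AD·AD·AB·AD·AD
    A ↦ AD
    B ↦ AD
    C ↦ CB
    D ↦ AB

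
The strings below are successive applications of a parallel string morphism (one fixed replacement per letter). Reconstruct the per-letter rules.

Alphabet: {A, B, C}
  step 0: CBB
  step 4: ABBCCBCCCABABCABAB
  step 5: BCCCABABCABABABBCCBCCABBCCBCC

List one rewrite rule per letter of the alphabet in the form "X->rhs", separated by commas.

  step 4 ⇒ step 5: ABBCCBCCCABABCABAB ⇒ BC·C·C·AB·AB·C·AB·AB·AB·BC·C·BC·C·AB·BC·C·BC·C
    A ↦ BC
    B ↦ C
    C ↦ AB

A->BC, B->C, C->AB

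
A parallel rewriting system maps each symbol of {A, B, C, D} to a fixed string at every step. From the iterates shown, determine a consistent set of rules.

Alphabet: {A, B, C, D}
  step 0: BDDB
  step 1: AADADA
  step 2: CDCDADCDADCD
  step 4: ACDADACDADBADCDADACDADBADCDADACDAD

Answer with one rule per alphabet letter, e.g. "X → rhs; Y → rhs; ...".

  step 1 ⇒ step 2: AADADA ⇒ CD·CD·AD·CD·AD·CD
    A ↦ CD
    D ↦ AD
  step 0 ⇒ step 1: BDDB ⇒ A·AD·AD·A
    B ↦ A
    C ↦ B  (constrained at step 2)

A->CD, B->A, C->B, D->AD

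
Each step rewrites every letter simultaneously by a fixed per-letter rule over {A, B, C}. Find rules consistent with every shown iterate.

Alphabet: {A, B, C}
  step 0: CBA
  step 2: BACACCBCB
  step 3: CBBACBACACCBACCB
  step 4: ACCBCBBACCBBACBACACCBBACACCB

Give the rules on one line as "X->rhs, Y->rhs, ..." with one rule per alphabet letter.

  step 3 ⇒ step 4: CBBACBACACCBACCB ⇒ AC·CB·CB·B·AC·CB·B·AC·B·AC·AC·CB·B·AC·AC·CB
    A ↦ B
    B ↦ CB
    C ↦ AC

A->B, B->CB, C->AC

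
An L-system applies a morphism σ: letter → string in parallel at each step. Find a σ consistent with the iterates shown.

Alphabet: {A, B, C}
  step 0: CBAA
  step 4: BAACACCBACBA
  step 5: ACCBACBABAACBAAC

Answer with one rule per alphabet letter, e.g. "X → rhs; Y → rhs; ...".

  step 4 ⇒ step 5: BAACACCBACBA ⇒ A·C·C·BA·C·BA·BA·A·C·BA·A·C
    A ↦ C
    B ↦ A
    C ↦ BA

A->C, B->A, C->BA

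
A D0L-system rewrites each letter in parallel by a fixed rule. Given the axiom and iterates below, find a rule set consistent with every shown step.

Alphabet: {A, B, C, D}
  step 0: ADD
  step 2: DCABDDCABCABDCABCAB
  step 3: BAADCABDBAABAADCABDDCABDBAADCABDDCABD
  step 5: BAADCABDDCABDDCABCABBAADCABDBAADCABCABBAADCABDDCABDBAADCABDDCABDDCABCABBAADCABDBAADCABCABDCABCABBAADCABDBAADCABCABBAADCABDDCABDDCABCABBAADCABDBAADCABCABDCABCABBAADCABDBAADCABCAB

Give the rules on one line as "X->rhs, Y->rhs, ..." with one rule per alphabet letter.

A->CAB, B->D, C->D, D->BAA

  step 2 ⇒ step 3: DCABDDCABCABDCABCAB ⇒ BAA·D·CAB·D·BAA·BAA·D·CAB·D·D·CAB·D·BAA·D·CAB·D·D·CAB·D
    A ↦ CAB
    B ↦ D
    C ↦ D
    D ↦ BAA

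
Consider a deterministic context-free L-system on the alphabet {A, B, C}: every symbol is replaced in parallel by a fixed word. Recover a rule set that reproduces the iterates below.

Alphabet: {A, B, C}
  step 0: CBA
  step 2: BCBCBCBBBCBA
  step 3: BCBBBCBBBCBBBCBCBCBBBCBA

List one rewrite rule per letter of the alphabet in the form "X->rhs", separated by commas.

  step 2 ⇒ step 3: BCBCBCBBBCBA ⇒ BC·BB·BC·BB·BC·BB·BC·BC·BC·BB·BC·BA
    A ↦ BA
    B ↦ BC
    C ↦ BB

A->BA, B->BC, C->BB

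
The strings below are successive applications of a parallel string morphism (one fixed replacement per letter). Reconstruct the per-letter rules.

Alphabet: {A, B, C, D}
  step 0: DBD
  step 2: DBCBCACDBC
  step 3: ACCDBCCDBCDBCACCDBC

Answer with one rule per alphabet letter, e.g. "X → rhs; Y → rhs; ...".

  step 2 ⇒ step 3: DBCBCACDBC ⇒ AC·CD·BC·CD·BC·D·BC·AC·CD·BC
    A ↦ D
    B ↦ CD
    C ↦ BC
    D ↦ AC

A->D, B->CD, C->BC, D->AC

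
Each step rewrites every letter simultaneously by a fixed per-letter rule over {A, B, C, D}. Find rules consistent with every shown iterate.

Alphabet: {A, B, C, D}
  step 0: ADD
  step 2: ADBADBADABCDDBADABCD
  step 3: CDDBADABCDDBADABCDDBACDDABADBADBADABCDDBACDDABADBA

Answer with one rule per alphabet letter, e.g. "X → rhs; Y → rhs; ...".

A->CD, B->DAB, C->A, D->DBA

  step 2 ⇒ step 3: ADBADBADABCDDBADABCD ⇒ CD·DBA·DAB·CD·DBA·DAB·CD·DBA·CD·DAB·A·DBA·DBA·DAB·CD·DBA·CD·DAB·A·DBA
    A ↦ CD
    B ↦ DAB
    C ↦ A
    D ↦ DBA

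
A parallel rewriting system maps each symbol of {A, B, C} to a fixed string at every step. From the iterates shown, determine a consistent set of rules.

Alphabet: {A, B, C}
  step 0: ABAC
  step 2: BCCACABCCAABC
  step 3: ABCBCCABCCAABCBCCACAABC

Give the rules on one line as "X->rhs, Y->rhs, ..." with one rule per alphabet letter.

  step 2 ⇒ step 3: BCCACABCCAABC ⇒ A·BC·BC·CA·BC·CA·A·BC·BC·CA·CA·A·BC
    A ↦ CA
    B ↦ A
    C ↦ BC

A->CA, B->A, C->BC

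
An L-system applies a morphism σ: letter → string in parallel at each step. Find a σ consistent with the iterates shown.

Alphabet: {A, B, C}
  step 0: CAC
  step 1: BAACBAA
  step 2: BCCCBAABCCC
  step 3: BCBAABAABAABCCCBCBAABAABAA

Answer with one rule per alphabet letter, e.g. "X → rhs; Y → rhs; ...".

  step 2 ⇒ step 3: BCCCBAABCCC ⇒ BC·BAA·BAA·BAA·BC·C·C·BC·BAA·BAA·BAA
    A ↦ C
    B ↦ BC
    C ↦ BAA

A->C, B->BC, C->BAA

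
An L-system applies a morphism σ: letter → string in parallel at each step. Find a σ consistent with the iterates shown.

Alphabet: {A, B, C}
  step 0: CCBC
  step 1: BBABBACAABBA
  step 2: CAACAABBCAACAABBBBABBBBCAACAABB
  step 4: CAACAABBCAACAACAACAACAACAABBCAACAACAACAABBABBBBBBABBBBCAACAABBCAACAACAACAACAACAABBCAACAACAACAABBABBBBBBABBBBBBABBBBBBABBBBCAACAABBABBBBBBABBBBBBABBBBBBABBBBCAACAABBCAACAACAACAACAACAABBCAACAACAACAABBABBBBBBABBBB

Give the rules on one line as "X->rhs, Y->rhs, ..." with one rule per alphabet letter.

A->BB, B->CAA, C->BBA

  step 1 ⇒ step 2: BBABBACAABBA ⇒ CAA·CAA·BB·CAA·CAA·BB·BBA·BB·BB·CAA·CAA·BB
    A ↦ BB
    B ↦ CAA
    C ↦ BBA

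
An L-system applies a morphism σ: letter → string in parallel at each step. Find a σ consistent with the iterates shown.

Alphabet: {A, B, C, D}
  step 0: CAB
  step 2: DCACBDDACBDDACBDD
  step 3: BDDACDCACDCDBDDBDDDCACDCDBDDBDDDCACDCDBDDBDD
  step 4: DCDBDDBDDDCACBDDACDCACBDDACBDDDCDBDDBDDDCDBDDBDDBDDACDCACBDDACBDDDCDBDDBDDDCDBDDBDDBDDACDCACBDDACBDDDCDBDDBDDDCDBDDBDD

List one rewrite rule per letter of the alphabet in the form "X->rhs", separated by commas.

A->DC, B->DCD, C->AC, D->BDD

  step 3 ⇒ step 4: BDDACDCACDCDBDDBDDDCACDCDBDDBDDDCACDCDBDDBDD ⇒ DCD·BDD·BDD·DC·AC·BDD·AC·DC·AC·BDD·AC·BDD·DCD·BDD·BDD·DCD·BDD·BDD·BDD·AC·DC·AC·BDD·AC·BDD·DCD·BDD·BDD·DCD·BDD·BDD·BDD·AC·DC·AC·BDD·AC·BDD·DCD·BDD·BDD·DCD·BDD·BDD
    A ↦ DC
    B ↦ DCD
    C ↦ AC
    D ↦ BDD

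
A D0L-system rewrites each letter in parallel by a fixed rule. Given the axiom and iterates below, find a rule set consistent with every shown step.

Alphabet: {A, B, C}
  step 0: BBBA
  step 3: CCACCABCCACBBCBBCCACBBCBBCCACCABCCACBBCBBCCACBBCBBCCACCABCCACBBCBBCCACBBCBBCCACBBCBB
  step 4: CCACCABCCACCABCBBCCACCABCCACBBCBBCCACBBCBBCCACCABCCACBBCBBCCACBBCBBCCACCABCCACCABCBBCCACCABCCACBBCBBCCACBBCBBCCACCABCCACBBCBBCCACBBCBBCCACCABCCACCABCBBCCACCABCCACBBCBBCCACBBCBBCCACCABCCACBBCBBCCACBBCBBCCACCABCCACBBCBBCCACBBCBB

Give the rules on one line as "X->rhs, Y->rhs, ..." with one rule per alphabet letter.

A->B, B->CBB, C->CCA

  step 3 ⇒ step 4: CCACCABCCACBBCBBCCACBBCBBCCACCABCCACBBCBBCCACBBCBBCCACCABCCACBBCBBCCACBBCBBCCACBBCBB ⇒ CCA·CCA·B·CCA·CCA·B·CBB·CCA·CCA·B·CCA·CBB·CBB·CCA·CBB·CBB·CCA·CCA·B·CCA·CBB·CBB·CCA·CBB·CBB·CCA·CCA·B·CCA·CCA·B·CBB·CCA·CCA·B·CCA·CBB·CBB·CCA·CBB·CBB·CCA·CCA·B·CCA·CBB·CBB·CCA·CBB·CBB·CCA·CCA·B·CCA·CCA·B·CBB·CCA·CCA·B·CCA·CBB·CBB·CCA·CBB·CBB·CCA·CCA·B·CCA·CBB·CBB·CCA·CBB·CBB·CCA·CCA·B·CCA·CBB·CBB·CCA·CBB·CBB
    A ↦ B
    B ↦ CBB
    C ↦ CCA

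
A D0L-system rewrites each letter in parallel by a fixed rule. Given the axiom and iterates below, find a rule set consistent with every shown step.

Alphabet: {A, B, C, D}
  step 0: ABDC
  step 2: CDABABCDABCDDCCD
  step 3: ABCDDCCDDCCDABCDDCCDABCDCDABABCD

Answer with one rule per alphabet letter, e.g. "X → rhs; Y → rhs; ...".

A->DC, B->CD, C->AB, D->CD

  step 2 ⇒ step 3: CDABABCDABCDDCCD ⇒ AB·CD·DC·CD·DC·CD·AB·CD·DC·CD·AB·CD·CD·AB·AB·CD
    A ↦ DC
    B ↦ CD
    C ↦ AB
    D ↦ CD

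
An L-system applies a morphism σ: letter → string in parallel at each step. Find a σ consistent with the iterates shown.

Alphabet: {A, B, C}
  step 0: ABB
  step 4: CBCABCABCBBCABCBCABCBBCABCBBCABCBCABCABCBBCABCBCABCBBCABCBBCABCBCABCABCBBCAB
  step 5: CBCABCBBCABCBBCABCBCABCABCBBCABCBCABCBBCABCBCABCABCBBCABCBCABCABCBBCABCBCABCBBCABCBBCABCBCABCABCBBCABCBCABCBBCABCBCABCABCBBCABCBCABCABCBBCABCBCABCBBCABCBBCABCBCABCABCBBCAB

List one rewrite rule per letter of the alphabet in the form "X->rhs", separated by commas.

  step 4 ⇒ step 5: CBCABCABCBBCABCBCABCBBCABCBBCABCBCABCABCBBCABCBCABCBBCABCBBCABCBCABCABCBBCAB ⇒ CB·CAB·CB·B·CAB·CB·B·CAB·CB·CAB·CAB·CB·B·CAB·CB·CAB·CB·B·CAB·CB·CAB·CAB·CB·B·CAB·CB·CAB·CAB·CB·B·CAB·CB·CAB·CB·B·CAB·CB·B·CAB·CB·CAB·CAB·CB·B·CAB·CB·CAB·CB·B·CAB·CB·CAB·CAB·CB·B·CAB·CB·CAB·CAB·CB·B·CAB·CB·CAB·CB·B·CAB·CB·B·CAB·CB·CAB·CAB·CB·B·CAB
    A ↦ B
    B ↦ CAB
    C ↦ CB

A->B, B->CAB, C->CB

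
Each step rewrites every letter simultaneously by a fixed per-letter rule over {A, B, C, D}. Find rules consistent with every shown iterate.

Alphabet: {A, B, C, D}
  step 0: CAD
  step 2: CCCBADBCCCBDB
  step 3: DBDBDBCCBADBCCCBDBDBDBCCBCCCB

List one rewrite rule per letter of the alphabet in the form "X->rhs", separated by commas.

  step 2 ⇒ step 3: CCCBADBCCCBDB ⇒ DB·DB·DB·CCB·ADB·C·CCB·DB·DB·DB·CCB·C·CCB
    A ↦ ADB
    B ↦ CCB
    C ↦ DB
    D ↦ C

A->ADB, B->CCB, C->DB, D->C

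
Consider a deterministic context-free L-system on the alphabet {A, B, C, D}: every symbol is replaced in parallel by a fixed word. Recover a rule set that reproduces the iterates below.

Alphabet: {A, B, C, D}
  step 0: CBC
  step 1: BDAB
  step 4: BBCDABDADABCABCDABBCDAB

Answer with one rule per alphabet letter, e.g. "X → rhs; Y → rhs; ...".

A->BC, B->DA, C->B, D->CA

  step 0 ⇒ step 1: CBC ⇒ B·DA·B
    B ↦ DA
    C ↦ B
    A ↦ BC  (constrained at step 1)
    D ↦ CA  (constrained at step 1)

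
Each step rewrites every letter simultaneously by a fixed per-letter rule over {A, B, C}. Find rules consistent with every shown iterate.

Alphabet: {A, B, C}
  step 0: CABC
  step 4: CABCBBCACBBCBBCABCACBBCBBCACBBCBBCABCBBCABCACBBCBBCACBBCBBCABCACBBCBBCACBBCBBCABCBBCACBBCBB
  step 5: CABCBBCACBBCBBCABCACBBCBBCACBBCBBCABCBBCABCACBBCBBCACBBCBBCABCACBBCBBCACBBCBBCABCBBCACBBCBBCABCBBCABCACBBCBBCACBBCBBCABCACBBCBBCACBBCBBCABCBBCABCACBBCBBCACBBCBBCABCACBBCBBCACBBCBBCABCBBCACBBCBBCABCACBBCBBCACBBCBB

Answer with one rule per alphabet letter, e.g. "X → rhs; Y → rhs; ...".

  step 4 ⇒ step 5: CABCBBCACBBCBBCABCACBBCBBCACBBCBBCABCBBCABCACBBCBBCACBBCBBCABCACBBCBBCACBBCBBCABCBBCACBBCBB ⇒ CA·B·CBB·CA·CBB·CBB·CA·B·CA·CBB·CBB·CA·CBB·CBB·CA·B·CBB·CA·B·CA·CBB·CBB·CA·CBB·CBB·CA·B·CA·CBB·CBB·CA·CBB·CBB·CA·B·CBB·CA·CBB·CBB·CA·B·CBB·CA·B·CA·CBB·CBB·CA·CBB·CBB·CA·B·CA·CBB·CBB·CA·CBB·CBB·CA·B·CBB·CA·B·CA·CBB·CBB·CA·CBB·CBB·CA·B·CA·CBB·CBB·CA·CBB·CBB·CA·B·CBB·CA·CBB·CBB·CA·B·CA·CBB·CBB·CA·CBB·CBB
    A ↦ B
    B ↦ CBB
    C ↦ CA

A->B, B->CBB, C->CA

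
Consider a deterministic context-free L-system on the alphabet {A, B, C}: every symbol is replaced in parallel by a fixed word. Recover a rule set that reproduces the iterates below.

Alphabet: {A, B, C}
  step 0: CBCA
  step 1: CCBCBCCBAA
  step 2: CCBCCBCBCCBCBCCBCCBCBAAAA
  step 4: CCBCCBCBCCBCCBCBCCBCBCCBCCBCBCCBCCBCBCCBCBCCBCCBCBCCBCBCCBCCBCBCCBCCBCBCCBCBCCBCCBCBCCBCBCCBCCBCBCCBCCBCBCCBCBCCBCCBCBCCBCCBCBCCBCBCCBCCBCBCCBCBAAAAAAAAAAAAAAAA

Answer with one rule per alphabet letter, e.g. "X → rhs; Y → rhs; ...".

  step 1 ⇒ step 2: CCBCBCCBAA ⇒ CCB·CCB·CB·CCB·CB·CCB·CCB·CB·AA·AA
    A ↦ AA
    B ↦ CB
    C ↦ CCB

A->AA, B->CB, C->CCB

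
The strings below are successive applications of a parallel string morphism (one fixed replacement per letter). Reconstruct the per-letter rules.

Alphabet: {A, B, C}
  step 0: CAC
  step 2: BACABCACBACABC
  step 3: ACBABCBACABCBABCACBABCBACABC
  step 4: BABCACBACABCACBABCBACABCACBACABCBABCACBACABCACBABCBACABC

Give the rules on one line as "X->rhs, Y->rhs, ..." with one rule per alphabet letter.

  step 3 ⇒ step 4: ACBABCBACABCBABCACBABCBACABC ⇒ B·ABC·AC·B·AC·ABC·AC·B·ABC·B·AC·ABC·AC·B·AC·ABC·B·ABC·AC·B·AC·ABC·AC·B·ABC·B·AC·ABC
    A ↦ B
    B ↦ AC
    C ↦ ABC

A->B, B->AC, C->ABC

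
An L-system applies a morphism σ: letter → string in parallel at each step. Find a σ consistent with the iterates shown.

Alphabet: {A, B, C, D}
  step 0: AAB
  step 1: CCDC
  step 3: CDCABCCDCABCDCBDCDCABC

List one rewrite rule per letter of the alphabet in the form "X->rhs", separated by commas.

A->C, B->DC, C->ABC, D->BD

  step 0 ⇒ step 1: AAB ⇒ C·C·DC
    A ↦ C
    B ↦ DC
    C ↦ ABC  (constrained at step 1)
    D ↦ BD  (constrained at step 1)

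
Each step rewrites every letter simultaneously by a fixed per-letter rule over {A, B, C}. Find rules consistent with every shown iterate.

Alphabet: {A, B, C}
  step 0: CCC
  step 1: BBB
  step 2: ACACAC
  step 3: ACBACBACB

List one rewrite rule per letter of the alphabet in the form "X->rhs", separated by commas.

A->AC, B->AC, C->B

  step 2 ⇒ step 3: ACACAC ⇒ AC·B·AC·B·AC·B
    A ↦ AC
    C ↦ B
  step 1 ⇒ step 2: BBB ⇒ AC·AC·AC
    B ↦ AC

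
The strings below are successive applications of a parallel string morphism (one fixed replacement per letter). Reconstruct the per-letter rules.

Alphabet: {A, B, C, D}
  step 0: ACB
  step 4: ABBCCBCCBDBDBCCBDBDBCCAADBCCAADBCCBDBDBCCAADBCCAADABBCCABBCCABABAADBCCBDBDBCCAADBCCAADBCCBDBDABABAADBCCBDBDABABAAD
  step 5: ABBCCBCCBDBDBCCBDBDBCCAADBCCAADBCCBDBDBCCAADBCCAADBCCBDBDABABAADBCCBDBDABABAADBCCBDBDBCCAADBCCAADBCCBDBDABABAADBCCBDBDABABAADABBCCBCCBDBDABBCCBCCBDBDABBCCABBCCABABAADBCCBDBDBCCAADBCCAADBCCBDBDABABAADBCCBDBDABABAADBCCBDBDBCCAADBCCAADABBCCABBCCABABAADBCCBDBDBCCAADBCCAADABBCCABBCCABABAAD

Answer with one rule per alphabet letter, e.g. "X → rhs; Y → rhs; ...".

A->AB, B->BCC, C->BD, D->AAD

  step 4 ⇒ step 5: ABBCCBCCBDBDBCCBDBDBCCAADBCCAADBCCBDBDBCCAADBCCAADABBCCABBCCABABAADBCCBDBDBCCAADBCCAADBCCBDBDABABAADBCCBDBDABABAAD ⇒ AB·BCC·BCC·BD·BD·BCC·BD·BD·BCC·AAD·BCC·AAD·BCC·BD·BD·BCC·AAD·BCC·AAD·BCC·BD·BD·AB·AB·AAD·BCC·BD·BD·AB·AB·AAD·BCC·BD·BD·BCC·AAD·BCC·AAD·BCC·BD·BD·AB·AB·AAD·BCC·BD·BD·AB·AB·AAD·AB·BCC·BCC·BD·BD·AB·BCC·BCC·BD·BD·AB·BCC·AB·BCC·AB·AB·AAD·BCC·BD·BD·BCC·AAD·BCC·AAD·BCC·BD·BD·AB·AB·AAD·BCC·BD·BD·AB·AB·AAD·BCC·BD·BD·BCC·AAD·BCC·AAD·AB·BCC·AB·BCC·AB·AB·AAD·BCC·BD·BD·BCC·AAD·BCC·AAD·AB·BCC·AB·BCC·AB·AB·AAD
    A ↦ AB
    B ↦ BCC
    C ↦ BD
    D ↦ AAD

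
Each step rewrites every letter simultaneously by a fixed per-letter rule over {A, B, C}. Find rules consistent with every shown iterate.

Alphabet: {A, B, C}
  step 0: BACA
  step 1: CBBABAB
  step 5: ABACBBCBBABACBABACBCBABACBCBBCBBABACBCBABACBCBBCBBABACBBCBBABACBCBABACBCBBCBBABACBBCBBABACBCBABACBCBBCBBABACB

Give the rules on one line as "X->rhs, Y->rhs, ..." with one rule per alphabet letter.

A->B, B->CB, C->ABA

  step 0 ⇒ step 1: BACA ⇒ CB·B·ABA·B
    A ↦ B
    B ↦ CB
    C ↦ ABA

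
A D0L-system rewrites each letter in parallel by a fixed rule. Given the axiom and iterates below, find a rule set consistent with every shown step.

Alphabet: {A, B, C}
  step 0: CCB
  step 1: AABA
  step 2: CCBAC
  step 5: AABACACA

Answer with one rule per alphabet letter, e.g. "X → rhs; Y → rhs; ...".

A->C, B->BA, C->A

  step 1 ⇒ step 2: AABA ⇒ C·C·BA·C
    A ↦ C
    B ↦ BA
  step 0 ⇒ step 1: CCB ⇒ A·A·BA
    C ↦ A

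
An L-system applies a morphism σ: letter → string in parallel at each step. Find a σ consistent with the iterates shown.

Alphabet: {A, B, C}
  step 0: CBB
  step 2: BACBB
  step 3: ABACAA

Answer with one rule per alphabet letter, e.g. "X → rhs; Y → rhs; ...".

A->B, B->A, C->AC

  step 2 ⇒ step 3: BACBB ⇒ A·B·AC·A·A
    A ↦ B
    B ↦ A
    C ↦ AC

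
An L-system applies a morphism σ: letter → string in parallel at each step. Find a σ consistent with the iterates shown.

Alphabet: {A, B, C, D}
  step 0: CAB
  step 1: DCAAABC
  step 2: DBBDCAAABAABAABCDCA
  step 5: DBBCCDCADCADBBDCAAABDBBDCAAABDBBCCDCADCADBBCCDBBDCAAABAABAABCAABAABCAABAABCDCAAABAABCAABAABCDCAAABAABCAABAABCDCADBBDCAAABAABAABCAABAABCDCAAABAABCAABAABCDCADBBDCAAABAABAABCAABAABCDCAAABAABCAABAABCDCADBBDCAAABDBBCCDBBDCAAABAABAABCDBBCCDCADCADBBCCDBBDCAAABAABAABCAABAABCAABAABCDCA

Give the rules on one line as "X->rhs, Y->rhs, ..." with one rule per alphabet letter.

  step 1 ⇒ step 2: DCAAABC ⇒ DBB·DCA·AAB·AAB·AAB·C·DCA
    A ↦ AAB
    B ↦ C
    C ↦ DCA
    D ↦ DBB

A->AAB, B->C, C->DCA, D->DBB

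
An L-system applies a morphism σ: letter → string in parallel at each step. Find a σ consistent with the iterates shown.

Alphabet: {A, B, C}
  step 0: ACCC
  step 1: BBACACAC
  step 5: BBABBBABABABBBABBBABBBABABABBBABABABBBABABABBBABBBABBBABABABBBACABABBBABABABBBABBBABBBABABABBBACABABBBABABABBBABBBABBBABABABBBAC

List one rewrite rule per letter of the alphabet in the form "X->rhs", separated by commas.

  step 0 ⇒ step 1: ACCC ⇒ BB·AC·AC·AC
    A ↦ BB
    C ↦ AC
    B ↦ AB  (constrained at step 1)

A->BB, B->AB, C->AC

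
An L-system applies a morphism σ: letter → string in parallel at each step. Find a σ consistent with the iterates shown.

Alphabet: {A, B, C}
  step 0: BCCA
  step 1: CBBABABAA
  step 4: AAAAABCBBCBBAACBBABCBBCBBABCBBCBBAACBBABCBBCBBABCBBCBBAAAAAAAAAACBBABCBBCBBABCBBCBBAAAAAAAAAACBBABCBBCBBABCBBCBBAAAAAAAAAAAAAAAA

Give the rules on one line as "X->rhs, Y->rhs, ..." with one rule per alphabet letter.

  step 0 ⇒ step 1: BCCA ⇒ CBB·AB·AB·AA
    A ↦ AA
    B ↦ CBB
    C ↦ AB

A->AA, B->CBB, C->AB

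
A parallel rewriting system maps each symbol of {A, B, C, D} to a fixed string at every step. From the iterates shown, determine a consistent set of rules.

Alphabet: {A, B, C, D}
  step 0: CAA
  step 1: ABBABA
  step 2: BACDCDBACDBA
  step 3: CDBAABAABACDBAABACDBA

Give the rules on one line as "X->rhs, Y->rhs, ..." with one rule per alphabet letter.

  step 2 ⇒ step 3: BACDCDBACDBA ⇒ CD·BA·AB·A·AB·A·CD·BA·AB·A·CD·BA
    A ↦ BA
    B ↦ CD
    C ↦ AB
    D ↦ A

A->BA, B->CD, C->AB, D->A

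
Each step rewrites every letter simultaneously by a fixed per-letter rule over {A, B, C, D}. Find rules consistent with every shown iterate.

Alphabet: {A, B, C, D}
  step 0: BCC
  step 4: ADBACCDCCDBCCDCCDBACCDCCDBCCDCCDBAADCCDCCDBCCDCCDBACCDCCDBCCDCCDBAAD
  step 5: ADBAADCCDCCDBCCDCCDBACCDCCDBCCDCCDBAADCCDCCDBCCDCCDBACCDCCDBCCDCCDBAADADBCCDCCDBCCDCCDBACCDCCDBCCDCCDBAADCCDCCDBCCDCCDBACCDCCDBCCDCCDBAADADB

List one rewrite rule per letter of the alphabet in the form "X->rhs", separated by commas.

  step 4 ⇒ step 5: ADBACCDCCDBCCDCCDBACCDCCDBCCDCCDBAADCCDCCDBCCDCCDBACCDCCDBCCDCCDBAAD ⇒ AD·B·A·AD·CCD·CCD·B·CCD·CCD·B·A·CCD·CCD·B·CCD·CCD·B·A·AD·CCD·CCD·B·CCD·CCD·B·A·CCD·CCD·B·CCD·CCD·B·A·AD·AD·B·CCD·CCD·B·CCD·CCD·B·A·CCD·CCD·B·CCD·CCD·B·A·AD·CCD·CCD·B·CCD·CCD·B·A·CCD·CCD·B·CCD·CCD·B·A·AD·AD·B
    A ↦ AD
    B ↦ A
    C ↦ CCD
    D ↦ B

A->AD, B->A, C->CCD, D->B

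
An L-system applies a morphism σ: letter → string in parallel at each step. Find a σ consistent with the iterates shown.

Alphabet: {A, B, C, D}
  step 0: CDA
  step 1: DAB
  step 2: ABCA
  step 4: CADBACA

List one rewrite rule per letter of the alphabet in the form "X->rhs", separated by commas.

A->B, B->CA, C->D, D->A

  step 1 ⇒ step 2: DAB ⇒ A·B·CA
    A ↦ B
    B ↦ CA
    D ↦ A
  step 0 ⇒ step 1: CDA ⇒ D·A·B
    C ↦ D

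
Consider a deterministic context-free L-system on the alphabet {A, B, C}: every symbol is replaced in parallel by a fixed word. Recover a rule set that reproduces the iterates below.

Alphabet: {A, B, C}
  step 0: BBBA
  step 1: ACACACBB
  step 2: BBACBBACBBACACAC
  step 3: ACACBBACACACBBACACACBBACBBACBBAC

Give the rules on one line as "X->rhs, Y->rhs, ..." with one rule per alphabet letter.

  step 2 ⇒ step 3: BBACBBACBBACACAC ⇒ AC·AC·BB·AC·AC·AC·BB·AC·AC·AC·BB·AC·BB·AC·BB·AC
    A ↦ BB
    B ↦ AC
    C ↦ AC

A->BB, B->AC, C->AC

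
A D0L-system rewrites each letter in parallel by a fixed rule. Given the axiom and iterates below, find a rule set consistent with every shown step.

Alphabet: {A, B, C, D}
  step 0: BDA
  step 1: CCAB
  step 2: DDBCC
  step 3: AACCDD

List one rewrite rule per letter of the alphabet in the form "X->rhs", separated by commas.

  step 2 ⇒ step 3: DDBCC ⇒ A·A·CC·D·D
    B ↦ CC
    C ↦ D
    D ↦ A
  step 0 ⇒ step 1: BDA ⇒ CC·A·B
    A ↦ B

A->B, B->CC, C->D, D->A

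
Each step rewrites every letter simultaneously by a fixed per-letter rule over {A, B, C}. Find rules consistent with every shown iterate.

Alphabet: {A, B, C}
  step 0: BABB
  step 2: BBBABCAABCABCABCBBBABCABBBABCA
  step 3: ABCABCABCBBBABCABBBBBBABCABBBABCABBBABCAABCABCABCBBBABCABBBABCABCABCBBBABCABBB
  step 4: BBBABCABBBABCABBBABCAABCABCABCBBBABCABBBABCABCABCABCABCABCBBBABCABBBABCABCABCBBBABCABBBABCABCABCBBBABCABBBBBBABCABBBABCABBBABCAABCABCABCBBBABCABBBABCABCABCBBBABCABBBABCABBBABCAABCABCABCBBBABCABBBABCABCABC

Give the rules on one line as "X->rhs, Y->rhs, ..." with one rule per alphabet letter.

A->BBB, B->ABC, C->A

  step 3 ⇒ step 4: ABCABCABCBBBABCABBBBBBABCABBBABCABBBABCAABCABCABCBBBABCABBBABCABCABCBBBABCABBB ⇒ BBB·ABC·A·BBB·ABC·A·BBB·ABC·A·ABC·ABC·ABC·BBB·ABC·A·BBB·ABC·ABC·ABC·ABC·ABC·ABC·BBB·ABC·A·BBB·ABC·ABC·ABC·BBB·ABC·A·BBB·ABC·ABC·ABC·BBB·ABC·A·BBB·BBB·ABC·A·BBB·ABC·A·BBB·ABC·A·ABC·ABC·ABC·BBB·ABC·A·BBB·ABC·ABC·ABC·BBB·ABC·A·BBB·ABC·A·BBB·ABC·A·ABC·ABC·ABC·BBB·ABC·A·BBB·ABC·ABC·ABC
    A ↦ BBB
    B ↦ ABC
    C ↦ A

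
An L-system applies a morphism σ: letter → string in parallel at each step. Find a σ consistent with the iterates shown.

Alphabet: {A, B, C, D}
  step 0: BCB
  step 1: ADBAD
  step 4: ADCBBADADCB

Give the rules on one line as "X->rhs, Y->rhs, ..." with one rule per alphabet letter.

  step 0 ⇒ step 1: BCB ⇒ AD·B·AD
    B ↦ AD
    C ↦ B
    A ↦ C  (constrained at step 1)
    D ↦ B  (constrained at step 1)

A->C, B->AD, C->B, D->B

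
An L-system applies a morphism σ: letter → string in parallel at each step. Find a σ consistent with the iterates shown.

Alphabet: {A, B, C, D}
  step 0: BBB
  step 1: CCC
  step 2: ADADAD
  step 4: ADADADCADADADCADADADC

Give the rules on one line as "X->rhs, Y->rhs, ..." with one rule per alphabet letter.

  step 1 ⇒ step 2: CCC ⇒ AD·AD·AD
    C ↦ AD
    A ↦ CC  (constrained at step 2)
  step 0 ⇒ step 1: BBB ⇒ C·C·C
    B ↦ C
    D ↦ CB  (constrained at step 2)

A->CC, B->C, C->AD, D->CB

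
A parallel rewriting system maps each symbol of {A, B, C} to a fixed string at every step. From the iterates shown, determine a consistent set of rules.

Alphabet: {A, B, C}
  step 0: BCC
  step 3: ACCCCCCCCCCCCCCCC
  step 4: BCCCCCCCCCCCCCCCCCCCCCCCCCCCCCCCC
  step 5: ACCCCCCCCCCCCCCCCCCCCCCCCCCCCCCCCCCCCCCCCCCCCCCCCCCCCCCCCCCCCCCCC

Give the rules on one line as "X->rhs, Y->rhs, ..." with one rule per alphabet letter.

  step 4 ⇒ step 5: BCCCCCCCCCCCCCCCCCCCCCCCCCCCCCCCC ⇒ A·CC·CC·CC·CC·CC·CC·CC·CC·CC·CC·CC·CC·CC·CC·CC·CC·CC·CC·CC·CC·CC·CC·CC·CC·CC·CC·CC·CC·CC·CC·CC·CC
    B ↦ A
    C ↦ CC
  step 3 ⇒ step 4: ACCCCCCCCCCCCCCCC ⇒ B·CC·CC·CC·CC·CC·CC·CC·CC·CC·CC·CC·CC·CC·CC·CC·CC
    A ↦ B

A->B, B->A, C->CC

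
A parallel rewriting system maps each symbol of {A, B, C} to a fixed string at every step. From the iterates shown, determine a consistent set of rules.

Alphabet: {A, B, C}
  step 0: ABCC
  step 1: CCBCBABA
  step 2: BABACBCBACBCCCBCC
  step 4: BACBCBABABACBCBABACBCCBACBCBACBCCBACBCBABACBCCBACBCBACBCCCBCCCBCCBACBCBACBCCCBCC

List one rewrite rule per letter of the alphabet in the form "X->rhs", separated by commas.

  step 1 ⇒ step 2: CCBCBABA ⇒ BA·BA·CBC·BA·CBC·C·CBC·C
    A ↦ C
    B ↦ CBC
    C ↦ BA

A->C, B->CBC, C->BA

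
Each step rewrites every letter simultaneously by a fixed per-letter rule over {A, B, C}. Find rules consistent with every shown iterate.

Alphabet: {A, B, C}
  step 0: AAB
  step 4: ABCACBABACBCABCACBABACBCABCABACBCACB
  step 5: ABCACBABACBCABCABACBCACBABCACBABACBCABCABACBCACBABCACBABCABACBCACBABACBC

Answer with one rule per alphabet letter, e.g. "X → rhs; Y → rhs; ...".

A->AB, B->C, C->ACB

  step 4 ⇒ step 5: ABCACBABACBCABCACBABACBCABCABACBCACB ⇒ AB·C·ACB·AB·ACB·C·AB·C·AB·ACB·C·ACB·AB·C·ACB·AB·ACB·C·AB·C·AB·ACB·C·ACB·AB·C·ACB·AB·C·AB·ACB·C·ACB·AB·ACB·C
    A ↦ AB
    B ↦ C
    C ↦ ACB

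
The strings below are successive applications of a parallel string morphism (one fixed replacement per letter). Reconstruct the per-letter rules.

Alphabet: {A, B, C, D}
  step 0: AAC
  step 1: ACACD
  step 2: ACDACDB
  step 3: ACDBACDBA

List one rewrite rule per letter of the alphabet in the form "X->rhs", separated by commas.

A->AC, B->A, C->D, D->B

  step 2 ⇒ step 3: ACDACDB ⇒ AC·D·B·AC·D·B·A
    A ↦ AC
    B ↦ A
    C ↦ D
    D ↦ B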